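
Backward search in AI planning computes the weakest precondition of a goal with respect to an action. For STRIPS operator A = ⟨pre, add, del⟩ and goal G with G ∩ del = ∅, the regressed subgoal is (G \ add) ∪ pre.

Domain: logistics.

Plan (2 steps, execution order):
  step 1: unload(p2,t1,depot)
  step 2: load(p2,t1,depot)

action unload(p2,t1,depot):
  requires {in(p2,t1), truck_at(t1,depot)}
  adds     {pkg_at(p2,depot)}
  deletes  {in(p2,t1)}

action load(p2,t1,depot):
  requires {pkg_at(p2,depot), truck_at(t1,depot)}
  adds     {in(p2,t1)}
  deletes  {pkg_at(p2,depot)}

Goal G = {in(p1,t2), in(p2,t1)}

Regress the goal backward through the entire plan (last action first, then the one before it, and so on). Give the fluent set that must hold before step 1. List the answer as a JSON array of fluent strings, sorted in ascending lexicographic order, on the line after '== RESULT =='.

Regress step by step:
  through step 2 (load(p2,t1,depot)): drop {in(p2,t1)}, keep {in(p1,t2)}, require {pkg_at(p2,depot), truck_at(t1,depot)}
    → {in(p1,t2), pkg_at(p2,depot), truck_at(t1,depot)}
  through step 1 (unload(p2,t1,depot)): drop {pkg_at(p2,depot)}, keep {in(p1,t2), truck_at(t1,depot)}, require {in(p2,t1), truck_at(t1,depot)}
    → {in(p1,t2), in(p2,t1), truck_at(t1,depot)}

== RESULT ==
["in(p1,t2)", "in(p2,t1)", "truck_at(t1,depot)"]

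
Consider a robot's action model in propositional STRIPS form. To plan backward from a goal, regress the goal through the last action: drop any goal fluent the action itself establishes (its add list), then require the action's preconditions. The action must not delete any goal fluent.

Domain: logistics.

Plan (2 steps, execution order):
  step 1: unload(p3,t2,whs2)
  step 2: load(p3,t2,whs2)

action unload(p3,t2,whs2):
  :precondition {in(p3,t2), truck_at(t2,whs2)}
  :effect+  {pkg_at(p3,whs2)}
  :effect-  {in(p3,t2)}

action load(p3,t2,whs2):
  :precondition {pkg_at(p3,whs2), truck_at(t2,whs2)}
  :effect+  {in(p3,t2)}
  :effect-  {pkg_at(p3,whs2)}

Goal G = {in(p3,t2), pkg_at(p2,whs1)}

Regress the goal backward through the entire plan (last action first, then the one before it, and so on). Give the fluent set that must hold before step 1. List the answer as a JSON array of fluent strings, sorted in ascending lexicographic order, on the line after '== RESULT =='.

Regress step by step:
  through step 2 (load(p3,t2,whs2)): drop {in(p3,t2)}, keep {pkg_at(p2,whs1)}, require {pkg_at(p3,whs2), truck_at(t2,whs2)}
    → {pkg_at(p2,whs1), pkg_at(p3,whs2), truck_at(t2,whs2)}
  through step 1 (unload(p3,t2,whs2)): drop {pkg_at(p3,whs2)}, keep {pkg_at(p2,whs1), truck_at(t2,whs2)}, require {in(p3,t2), truck_at(t2,whs2)}
    → {in(p3,t2), pkg_at(p2,whs1), truck_at(t2,whs2)}

== RESULT ==
["in(p3,t2)", "pkg_at(p2,whs1)", "truck_at(t2,whs2)"]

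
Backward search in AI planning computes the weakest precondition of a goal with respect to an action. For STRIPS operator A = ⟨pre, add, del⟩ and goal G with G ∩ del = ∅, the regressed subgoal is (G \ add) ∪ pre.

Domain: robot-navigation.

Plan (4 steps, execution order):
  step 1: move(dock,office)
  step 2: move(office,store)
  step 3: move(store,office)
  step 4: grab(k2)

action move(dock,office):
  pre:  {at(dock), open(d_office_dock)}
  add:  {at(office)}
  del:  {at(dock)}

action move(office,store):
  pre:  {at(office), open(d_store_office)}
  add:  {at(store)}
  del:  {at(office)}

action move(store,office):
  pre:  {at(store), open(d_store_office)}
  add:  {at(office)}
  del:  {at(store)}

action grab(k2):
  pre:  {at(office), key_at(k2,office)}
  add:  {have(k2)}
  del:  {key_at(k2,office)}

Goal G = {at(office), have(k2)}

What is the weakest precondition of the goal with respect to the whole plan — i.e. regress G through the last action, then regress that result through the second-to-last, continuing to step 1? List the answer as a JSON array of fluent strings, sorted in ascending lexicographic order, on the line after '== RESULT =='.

Work backward from the goal:
  through step 4 (grab(k2)): drop {have(k2)}, keep {at(office)}, require {at(office), key_at(k2,office)}
    → {at(office), key_at(k2,office)}
  through step 3 (move(store,office)): drop {at(office)}, keep {key_at(k2,office)}, require {at(store), open(d_store_office)}
    → {at(store), key_at(k2,office), open(d_store_office)}
  through step 2 (move(office,store)): drop {at(store)}, keep {key_at(k2,office), open(d_store_office)}, require {at(office), open(d_store_office)}
    → {at(office), key_at(k2,office), open(d_store_office)}
  through step 1 (move(dock,office)): drop {at(office)}, keep {key_at(k2,office), open(d_store_office)}, require {at(dock), open(d_office_dock)}
    → {at(dock), key_at(k2,office), open(d_office_dock), open(d_store_office)}

== RESULT ==
["at(dock)", "key_at(k2,office)", "open(d_office_dock)", "open(d_store_office)"]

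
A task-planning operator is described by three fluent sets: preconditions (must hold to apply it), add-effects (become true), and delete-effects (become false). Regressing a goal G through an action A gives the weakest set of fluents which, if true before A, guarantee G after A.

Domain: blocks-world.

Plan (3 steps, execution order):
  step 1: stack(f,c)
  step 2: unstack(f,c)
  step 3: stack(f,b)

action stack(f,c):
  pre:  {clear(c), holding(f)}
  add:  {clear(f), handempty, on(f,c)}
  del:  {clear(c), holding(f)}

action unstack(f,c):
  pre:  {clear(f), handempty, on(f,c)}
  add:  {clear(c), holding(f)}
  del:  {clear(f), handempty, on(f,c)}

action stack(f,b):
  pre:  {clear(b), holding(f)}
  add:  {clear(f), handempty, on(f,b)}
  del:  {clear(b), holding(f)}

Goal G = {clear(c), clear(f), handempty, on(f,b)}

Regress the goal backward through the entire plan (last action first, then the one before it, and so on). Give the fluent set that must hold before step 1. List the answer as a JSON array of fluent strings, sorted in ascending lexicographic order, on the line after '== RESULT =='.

Regress step by step:
  through step 3 (stack(f,b)): drop {clear(f), handempty, on(f,b)}, keep {clear(c)}, require {clear(b), holding(f)}
    → {clear(b), clear(c), holding(f)}
  through step 2 (unstack(f,c)): drop {clear(c), holding(f)}, keep {clear(b)}, require {clear(f), handempty, on(f,c)}
    → {clear(b), clear(f), handempty, on(f,c)}
  through step 1 (stack(f,c)): drop {clear(f), handempty, on(f,c)}, keep {clear(b)}, require {clear(c), holding(f)}
    → {clear(b), clear(c), holding(f)}

== RESULT ==
["clear(b)", "clear(c)", "holding(f)"]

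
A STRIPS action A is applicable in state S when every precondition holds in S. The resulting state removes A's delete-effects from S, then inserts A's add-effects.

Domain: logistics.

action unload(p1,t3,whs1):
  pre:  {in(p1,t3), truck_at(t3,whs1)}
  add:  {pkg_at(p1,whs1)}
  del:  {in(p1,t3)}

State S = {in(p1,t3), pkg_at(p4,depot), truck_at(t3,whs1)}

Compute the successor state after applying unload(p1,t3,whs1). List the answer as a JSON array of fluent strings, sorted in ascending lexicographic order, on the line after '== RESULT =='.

Compute (S \ del) ∪ add:
  pre ⊆ S: {in(p1,t3), truck_at(t3,whs1)} ⊆ S  — applicable
  S \ del = {pkg_at(p4,depot), truck_at(t3,whs1)}
  ∪ add   = {pkg_at(p1,whs1), pkg_at(p4,depot), truck_at(t3,whs1)}

== RESULT ==
["pkg_at(p1,whs1)", "pkg_at(p4,depot)", "truck_at(t3,whs1)"]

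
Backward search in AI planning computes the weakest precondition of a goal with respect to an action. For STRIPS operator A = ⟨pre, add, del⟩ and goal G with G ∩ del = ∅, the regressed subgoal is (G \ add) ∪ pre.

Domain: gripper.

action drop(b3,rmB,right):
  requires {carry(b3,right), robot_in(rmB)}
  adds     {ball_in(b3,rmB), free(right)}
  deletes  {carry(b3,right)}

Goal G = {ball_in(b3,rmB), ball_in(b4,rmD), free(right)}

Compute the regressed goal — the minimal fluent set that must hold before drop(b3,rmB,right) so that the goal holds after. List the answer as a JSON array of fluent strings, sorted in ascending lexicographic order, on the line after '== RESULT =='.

Regress:
  G ∩ del = {}  (empty — regression defined)
  G \ add = {ball_in(b3,rmB), ball_in(b4,rmD), free(right)} \ {ball_in(b3,rmB), free(right)} = {ball_in(b4,rmD)}
  ∪ pre   = {ball_in(b4,rmD)} ∪ {carry(b3,right), robot_in(rmB)}
          = {ball_in(b4,rmD), carry(b3,right), robot_in(rmB)}

== RESULT ==
["ball_in(b4,rmD)", "carry(b3,right)", "robot_in(rmB)"]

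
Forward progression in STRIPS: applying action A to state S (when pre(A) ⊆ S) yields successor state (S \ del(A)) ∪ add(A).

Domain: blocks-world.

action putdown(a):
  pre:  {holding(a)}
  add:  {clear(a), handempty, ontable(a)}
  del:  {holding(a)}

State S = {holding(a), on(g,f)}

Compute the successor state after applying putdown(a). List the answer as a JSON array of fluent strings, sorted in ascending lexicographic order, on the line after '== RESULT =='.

Compute (S \ del) ∪ add:
  pre ⊆ S: {holding(a)} ⊆ S  — applicable
  S \ del = {on(g,f)}
  ∪ add   = {clear(a), handempty, on(g,f), ontable(a)}

== RESULT ==
["clear(a)", "handempty", "on(g,f)", "ontable(a)"]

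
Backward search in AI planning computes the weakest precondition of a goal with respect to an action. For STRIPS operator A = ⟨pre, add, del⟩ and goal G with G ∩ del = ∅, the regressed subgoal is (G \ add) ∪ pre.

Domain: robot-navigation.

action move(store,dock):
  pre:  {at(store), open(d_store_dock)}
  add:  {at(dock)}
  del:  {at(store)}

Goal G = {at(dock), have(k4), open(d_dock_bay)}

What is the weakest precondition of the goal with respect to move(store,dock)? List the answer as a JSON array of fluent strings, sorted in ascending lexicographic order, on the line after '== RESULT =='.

Regress:
  G ∩ del = {}  (empty — regression defined)
  G \ add = {at(dock), have(k4), open(d_dock_bay)} \ {at(dock)} = {have(k4), open(d_dock_bay)}
  ∪ pre   = {have(k4), open(d_dock_bay)} ∪ {at(store), open(d_store_dock)}
          = {at(store), have(k4), open(d_dock_bay), open(d_store_dock)}

== RESULT ==
["at(store)", "have(k4)", "open(d_dock_bay)", "open(d_store_dock)"]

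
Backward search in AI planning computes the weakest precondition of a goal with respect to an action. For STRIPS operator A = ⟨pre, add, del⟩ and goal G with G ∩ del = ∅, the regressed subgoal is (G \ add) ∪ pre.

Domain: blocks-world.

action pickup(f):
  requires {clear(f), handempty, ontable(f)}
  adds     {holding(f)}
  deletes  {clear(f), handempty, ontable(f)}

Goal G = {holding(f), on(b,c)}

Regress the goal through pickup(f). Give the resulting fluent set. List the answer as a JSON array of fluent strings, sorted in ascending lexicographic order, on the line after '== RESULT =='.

Regress:
  G ∩ del = {}  (empty — regression defined)
  G \ add = {holding(f), on(b,c)} \ {holding(f)} = {on(b,c)}
  ∪ pre   = {on(b,c)} ∪ {clear(f), handempty, ontable(f)}
          = {clear(f), handempty, on(b,c), ontable(f)}

== RESULT ==
["clear(f)", "handempty", "on(b,c)", "ontable(f)"]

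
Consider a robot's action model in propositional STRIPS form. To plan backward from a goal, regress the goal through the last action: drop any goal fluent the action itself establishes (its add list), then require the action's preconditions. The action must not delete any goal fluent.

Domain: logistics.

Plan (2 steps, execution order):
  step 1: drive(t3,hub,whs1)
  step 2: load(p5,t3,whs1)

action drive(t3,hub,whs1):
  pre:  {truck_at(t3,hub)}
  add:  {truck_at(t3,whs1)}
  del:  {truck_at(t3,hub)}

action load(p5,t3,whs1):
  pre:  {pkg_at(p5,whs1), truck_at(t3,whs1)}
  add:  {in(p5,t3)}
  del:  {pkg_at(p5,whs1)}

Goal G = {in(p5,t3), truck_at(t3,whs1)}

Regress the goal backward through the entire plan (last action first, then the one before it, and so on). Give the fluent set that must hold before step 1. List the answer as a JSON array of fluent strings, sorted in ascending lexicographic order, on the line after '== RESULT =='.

Regress step by step:
  through step 2 (load(p5,t3,whs1)): drop {in(p5,t3)}, keep {truck_at(t3,whs1)}, require {pkg_at(p5,whs1), truck_at(t3,whs1)}
    → {pkg_at(p5,whs1), truck_at(t3,whs1)}
  through step 1 (drive(t3,hub,whs1)): drop {truck_at(t3,whs1)}, keep {pkg_at(p5,whs1)}, require {truck_at(t3,hub)}
    → {pkg_at(p5,whs1), truck_at(t3,hub)}

== RESULT ==
["pkg_at(p5,whs1)", "truck_at(t3,hub)"]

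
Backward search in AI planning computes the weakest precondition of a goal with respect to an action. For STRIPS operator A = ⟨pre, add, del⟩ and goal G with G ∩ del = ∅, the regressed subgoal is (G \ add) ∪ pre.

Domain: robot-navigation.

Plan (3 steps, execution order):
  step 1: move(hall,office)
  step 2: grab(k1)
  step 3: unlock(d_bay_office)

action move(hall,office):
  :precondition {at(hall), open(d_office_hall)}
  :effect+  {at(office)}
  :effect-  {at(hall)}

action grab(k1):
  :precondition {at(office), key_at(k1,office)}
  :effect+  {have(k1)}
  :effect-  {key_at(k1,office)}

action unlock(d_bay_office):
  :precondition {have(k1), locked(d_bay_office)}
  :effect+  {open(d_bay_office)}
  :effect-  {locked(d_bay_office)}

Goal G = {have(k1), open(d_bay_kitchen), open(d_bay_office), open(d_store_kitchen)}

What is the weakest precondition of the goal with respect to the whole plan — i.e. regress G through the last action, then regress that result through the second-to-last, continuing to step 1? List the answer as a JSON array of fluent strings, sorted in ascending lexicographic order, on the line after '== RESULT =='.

Work backward from the goal:
  through step 3 (unlock(d_bay_office)): drop {open(d_bay_office)}, keep {have(k1), open(d_bay_kitchen), open(d_store_kitchen)}, require {have(k1), locked(d_bay_office)}
    → {have(k1), locked(d_bay_office), open(d_bay_kitchen), open(d_store_kitchen)}
  through step 2 (grab(k1)): drop {have(k1)}, keep {locked(d_bay_office), open(d_bay_kitchen), open(d_store_kitchen)}, require {at(office), key_at(k1,office)}
    → {at(office), key_at(k1,office), locked(d_bay_office), open(d_bay_kitchen), open(d_store_kitchen)}
  through step 1 (move(hall,office)): drop {at(office)}, keep {key_at(k1,office), locked(d_bay_office), open(d_bay_kitchen), open(d_store_kitchen)}, require {at(hall), open(d_office_hall)}
    → {at(hall), key_at(k1,office), locked(d_bay_office), open(d_bay_kitchen), open(d_office_hall), open(d_store_kitchen)}

== RESULT ==
["at(hall)", "key_at(k1,office)", "locked(d_bay_office)", "open(d_bay_kitchen)", "open(d_office_hall)", "open(d_store_kitchen)"]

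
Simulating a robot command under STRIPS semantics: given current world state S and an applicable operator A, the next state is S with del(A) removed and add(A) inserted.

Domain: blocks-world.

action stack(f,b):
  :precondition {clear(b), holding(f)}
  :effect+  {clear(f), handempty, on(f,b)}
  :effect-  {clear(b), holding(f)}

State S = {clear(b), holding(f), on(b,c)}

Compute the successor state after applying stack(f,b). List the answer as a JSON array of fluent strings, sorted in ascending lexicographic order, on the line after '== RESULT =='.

Progress:
  pre ⊆ S: {clear(b), holding(f)} ⊆ S  — applicable
  S \ del = {on(b,c)}
  ∪ add   = {clear(f), handempty, on(b,c), on(f,b)}

== RESULT ==
["clear(f)", "handempty", "on(b,c)", "on(f,b)"]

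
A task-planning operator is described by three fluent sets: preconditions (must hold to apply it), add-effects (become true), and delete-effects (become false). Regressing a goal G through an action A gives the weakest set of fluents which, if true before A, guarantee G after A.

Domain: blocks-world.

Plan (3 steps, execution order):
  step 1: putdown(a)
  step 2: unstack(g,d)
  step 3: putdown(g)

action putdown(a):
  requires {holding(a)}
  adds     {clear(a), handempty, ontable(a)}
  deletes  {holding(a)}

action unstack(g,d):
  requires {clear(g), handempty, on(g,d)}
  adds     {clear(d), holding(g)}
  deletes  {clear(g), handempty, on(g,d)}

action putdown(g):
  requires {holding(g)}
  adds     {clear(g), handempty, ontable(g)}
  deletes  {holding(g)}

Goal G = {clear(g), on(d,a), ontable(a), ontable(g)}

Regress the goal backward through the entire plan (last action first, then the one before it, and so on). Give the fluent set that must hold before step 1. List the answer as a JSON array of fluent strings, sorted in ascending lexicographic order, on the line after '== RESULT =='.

Work backward from the goal:
  through step 3 (putdown(g)): drop {clear(g), ontable(g)}, keep {on(d,a), ontable(a)}, require {holding(g)}
    → {holding(g), on(d,a), ontable(a)}
  through step 2 (unstack(g,d)): drop {holding(g)}, keep {on(d,a), ontable(a)}, require {clear(g), handempty, on(g,d)}
    → {clear(g), handempty, on(d,a), on(g,d), ontable(a)}
  through step 1 (putdown(a)): drop {handempty, ontable(a)}, keep {clear(g), on(d,a), on(g,d)}, require {holding(a)}
    → {clear(g), holding(a), on(d,a), on(g,d)}

== RESULT ==
["clear(g)", "holding(a)", "on(d,a)", "on(g,d)"]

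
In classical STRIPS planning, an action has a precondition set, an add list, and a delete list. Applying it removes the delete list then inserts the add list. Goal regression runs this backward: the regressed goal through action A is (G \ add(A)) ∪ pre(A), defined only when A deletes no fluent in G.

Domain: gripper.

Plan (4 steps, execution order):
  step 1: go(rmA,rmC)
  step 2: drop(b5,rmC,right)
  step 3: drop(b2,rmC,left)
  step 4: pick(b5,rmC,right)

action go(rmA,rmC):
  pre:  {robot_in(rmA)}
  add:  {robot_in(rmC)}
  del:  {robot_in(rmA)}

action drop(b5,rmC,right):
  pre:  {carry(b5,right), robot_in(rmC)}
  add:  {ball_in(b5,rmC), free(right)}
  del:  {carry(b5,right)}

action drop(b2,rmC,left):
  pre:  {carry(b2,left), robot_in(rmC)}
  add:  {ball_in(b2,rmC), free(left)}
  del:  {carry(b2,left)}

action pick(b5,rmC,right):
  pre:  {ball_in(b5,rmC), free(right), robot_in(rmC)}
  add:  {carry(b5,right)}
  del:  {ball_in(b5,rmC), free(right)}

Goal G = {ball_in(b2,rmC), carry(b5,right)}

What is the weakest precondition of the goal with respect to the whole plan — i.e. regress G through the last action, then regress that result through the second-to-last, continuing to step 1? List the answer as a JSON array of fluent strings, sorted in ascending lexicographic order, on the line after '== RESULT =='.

Regress step by step:
  through step 4 (pick(b5,rmC,right)): drop {carry(b5,right)}, keep {ball_in(b2,rmC)}, require {ball_in(b5,rmC), free(right), robot_in(rmC)}
    → {ball_in(b2,rmC), ball_in(b5,rmC), free(right), robot_in(rmC)}
  through step 3 (drop(b2,rmC,left)): drop {ball_in(b2,rmC)}, keep {ball_in(b5,rmC), free(right), robot_in(rmC)}, require {carry(b2,left), robot_in(rmC)}
    → {ball_in(b5,rmC), carry(b2,left), free(right), robot_in(rmC)}
  through step 2 (drop(b5,rmC,right)): drop {ball_in(b5,rmC), free(right)}, keep {carry(b2,left), robot_in(rmC)}, require {carry(b5,right), robot_in(rmC)}
    → {carry(b2,left), carry(b5,right), robot_in(rmC)}
  through step 1 (go(rmA,rmC)): drop {robot_in(rmC)}, keep {carry(b2,left), carry(b5,right)}, require {robot_in(rmA)}
    → {carry(b2,left), carry(b5,right), robot_in(rmA)}

== RESULT ==
["carry(b2,left)", "carry(b5,right)", "robot_in(rmA)"]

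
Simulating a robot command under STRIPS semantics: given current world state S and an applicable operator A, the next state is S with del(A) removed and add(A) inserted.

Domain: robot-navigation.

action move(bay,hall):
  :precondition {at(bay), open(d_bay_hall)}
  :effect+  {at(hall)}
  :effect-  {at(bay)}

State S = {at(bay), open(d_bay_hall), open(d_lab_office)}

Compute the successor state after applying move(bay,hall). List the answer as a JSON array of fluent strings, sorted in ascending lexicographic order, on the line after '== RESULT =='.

Compute (S \ del) ∪ add:
  pre ⊆ S: {at(bay), open(d_bay_hall)} ⊆ S  — applicable
  S \ del = {open(d_bay_hall), open(d_lab_office)}
  ∪ add   = {at(hall), open(d_bay_hall), open(d_lab_office)}

== RESULT ==
["at(hall)", "open(d_bay_hall)", "open(d_lab_office)"]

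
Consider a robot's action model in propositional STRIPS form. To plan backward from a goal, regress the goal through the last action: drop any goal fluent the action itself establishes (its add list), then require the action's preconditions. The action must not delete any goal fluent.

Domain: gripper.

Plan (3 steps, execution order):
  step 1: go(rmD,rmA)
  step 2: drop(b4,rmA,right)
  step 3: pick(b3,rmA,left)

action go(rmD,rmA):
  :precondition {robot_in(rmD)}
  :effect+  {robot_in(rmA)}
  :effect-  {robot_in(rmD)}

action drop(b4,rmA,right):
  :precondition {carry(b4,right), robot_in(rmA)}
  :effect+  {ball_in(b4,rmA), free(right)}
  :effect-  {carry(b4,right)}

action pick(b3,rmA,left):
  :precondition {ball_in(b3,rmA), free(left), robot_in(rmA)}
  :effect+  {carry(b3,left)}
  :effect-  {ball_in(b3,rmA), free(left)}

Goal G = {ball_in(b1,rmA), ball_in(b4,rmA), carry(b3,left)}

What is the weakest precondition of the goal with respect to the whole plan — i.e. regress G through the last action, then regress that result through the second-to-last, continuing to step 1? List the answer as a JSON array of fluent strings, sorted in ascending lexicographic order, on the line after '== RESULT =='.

Work backward from the goal:
  through step 3 (pick(b3,rmA,left)): drop {carry(b3,left)}, keep {ball_in(b1,rmA), ball_in(b4,rmA)}, require {ball_in(b3,rmA), free(left), robot_in(rmA)}
    → {ball_in(b1,rmA), ball_in(b3,rmA), ball_in(b4,rmA), free(left), robot_in(rmA)}
  through step 2 (drop(b4,rmA,right)): drop {ball_in(b4,rmA)}, keep {ball_in(b1,rmA), ball_in(b3,rmA), free(left), robot_in(rmA)}, require {carry(b4,right), robot_in(rmA)}
    → {ball_in(b1,rmA), ball_in(b3,rmA), carry(b4,right), free(left), robot_in(rmA)}
  through step 1 (go(rmD,rmA)): drop {robot_in(rmA)}, keep {ball_in(b1,rmA), ball_in(b3,rmA), carry(b4,right), free(left)}, require {robot_in(rmD)}
    → {ball_in(b1,rmA), ball_in(b3,rmA), carry(b4,right), free(left), robot_in(rmD)}

== RESULT ==
["ball_in(b1,rmA)", "ball_in(b3,rmA)", "carry(b4,right)", "free(left)", "robot_in(rmD)"]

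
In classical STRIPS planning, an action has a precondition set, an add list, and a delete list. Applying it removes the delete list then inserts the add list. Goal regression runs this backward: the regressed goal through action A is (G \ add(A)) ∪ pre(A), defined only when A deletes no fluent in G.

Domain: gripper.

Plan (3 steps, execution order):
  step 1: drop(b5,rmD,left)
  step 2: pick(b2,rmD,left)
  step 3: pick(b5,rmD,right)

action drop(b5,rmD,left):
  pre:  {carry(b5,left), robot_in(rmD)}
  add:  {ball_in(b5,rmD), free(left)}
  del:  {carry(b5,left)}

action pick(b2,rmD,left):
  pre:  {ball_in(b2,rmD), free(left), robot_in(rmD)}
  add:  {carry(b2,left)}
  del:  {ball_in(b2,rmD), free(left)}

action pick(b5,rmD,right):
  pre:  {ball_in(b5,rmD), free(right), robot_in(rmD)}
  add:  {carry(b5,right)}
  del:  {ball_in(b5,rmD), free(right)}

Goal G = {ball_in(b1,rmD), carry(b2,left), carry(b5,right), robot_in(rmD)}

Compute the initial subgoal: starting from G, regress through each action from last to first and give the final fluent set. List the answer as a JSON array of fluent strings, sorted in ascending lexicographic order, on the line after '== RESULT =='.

Work backward from the goal:
  through step 3 (pick(b5,rmD,right)): drop {carry(b5,right)}, keep {ball_in(b1,rmD), carry(b2,left), robot_in(rmD)}, require {ball_in(b5,rmD), free(right), robot_in(rmD)}
    → {ball_in(b1,rmD), ball_in(b5,rmD), carry(b2,left), free(right), robot_in(rmD)}
  through step 2 (pick(b2,rmD,left)): drop {carry(b2,left)}, keep {ball_in(b1,rmD), ball_in(b5,rmD), free(right), robot_in(rmD)}, require {ball_in(b2,rmD), free(left), robot_in(rmD)}
    → {ball_in(b1,rmD), ball_in(b2,rmD), ball_in(b5,rmD), free(left), free(right), robot_in(rmD)}
  through step 1 (drop(b5,rmD,left)): drop {ball_in(b5,rmD), free(left)}, keep {ball_in(b1,rmD), ball_in(b2,rmD), free(right), robot_in(rmD)}, require {carry(b5,left), robot_in(rmD)}
    → {ball_in(b1,rmD), ball_in(b2,rmD), carry(b5,left), free(right), robot_in(rmD)}

== RESULT ==
["ball_in(b1,rmD)", "ball_in(b2,rmD)", "carry(b5,left)", "free(right)", "robot_in(rmD)"]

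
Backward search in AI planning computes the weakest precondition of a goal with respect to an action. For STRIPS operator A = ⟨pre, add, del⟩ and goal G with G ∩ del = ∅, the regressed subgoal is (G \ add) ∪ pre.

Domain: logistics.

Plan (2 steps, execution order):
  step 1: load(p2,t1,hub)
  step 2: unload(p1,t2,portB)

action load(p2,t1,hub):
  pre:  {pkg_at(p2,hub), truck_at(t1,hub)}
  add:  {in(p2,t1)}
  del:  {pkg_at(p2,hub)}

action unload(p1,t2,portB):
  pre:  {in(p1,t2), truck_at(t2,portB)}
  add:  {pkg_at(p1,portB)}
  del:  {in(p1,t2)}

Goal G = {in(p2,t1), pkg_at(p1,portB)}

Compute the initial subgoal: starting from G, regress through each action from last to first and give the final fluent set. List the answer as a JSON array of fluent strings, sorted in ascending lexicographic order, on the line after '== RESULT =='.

Regress step by step:
  through step 2 (unload(p1,t2,portB)): drop {pkg_at(p1,portB)}, keep {in(p2,t1)}, require {in(p1,t2), truck_at(t2,portB)}
    → {in(p1,t2), in(p2,t1), truck_at(t2,portB)}
  through step 1 (load(p2,t1,hub)): drop {in(p2,t1)}, keep {in(p1,t2), truck_at(t2,portB)}, require {pkg_at(p2,hub), truck_at(t1,hub)}
    → {in(p1,t2), pkg_at(p2,hub), truck_at(t1,hub), truck_at(t2,portB)}

== RESULT ==
["in(p1,t2)", "pkg_at(p2,hub)", "truck_at(t1,hub)", "truck_at(t2,portB)"]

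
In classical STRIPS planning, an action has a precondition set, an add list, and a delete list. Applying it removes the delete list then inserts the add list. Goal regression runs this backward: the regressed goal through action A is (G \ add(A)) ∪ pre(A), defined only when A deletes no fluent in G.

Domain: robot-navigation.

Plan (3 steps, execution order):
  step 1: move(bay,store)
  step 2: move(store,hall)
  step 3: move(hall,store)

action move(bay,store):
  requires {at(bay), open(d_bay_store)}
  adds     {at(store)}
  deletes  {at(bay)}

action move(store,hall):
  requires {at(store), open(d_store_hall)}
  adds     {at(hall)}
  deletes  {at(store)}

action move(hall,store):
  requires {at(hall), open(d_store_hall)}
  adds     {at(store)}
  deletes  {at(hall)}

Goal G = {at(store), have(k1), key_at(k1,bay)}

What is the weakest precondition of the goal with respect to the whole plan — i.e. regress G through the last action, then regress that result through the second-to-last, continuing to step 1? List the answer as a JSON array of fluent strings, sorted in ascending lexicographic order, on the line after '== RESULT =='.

Work backward from the goal:
  through step 3 (move(hall,store)): drop {at(store)}, keep {have(k1), key_at(k1,bay)}, require {at(hall), open(d_store_hall)}
    → {at(hall), have(k1), key_at(k1,bay), open(d_store_hall)}
  through step 2 (move(store,hall)): drop {at(hall)}, keep {have(k1), key_at(k1,bay), open(d_store_hall)}, require {at(store), open(d_store_hall)}
    → {at(store), have(k1), key_at(k1,bay), open(d_store_hall)}
  through step 1 (move(bay,store)): drop {at(store)}, keep {have(k1), key_at(k1,bay), open(d_store_hall)}, require {at(bay), open(d_bay_store)}
    → {at(bay), have(k1), key_at(k1,bay), open(d_bay_store), open(d_store_hall)}

== RESULT ==
["at(bay)", "have(k1)", "key_at(k1,bay)", "open(d_bay_store)", "open(d_store_hall)"]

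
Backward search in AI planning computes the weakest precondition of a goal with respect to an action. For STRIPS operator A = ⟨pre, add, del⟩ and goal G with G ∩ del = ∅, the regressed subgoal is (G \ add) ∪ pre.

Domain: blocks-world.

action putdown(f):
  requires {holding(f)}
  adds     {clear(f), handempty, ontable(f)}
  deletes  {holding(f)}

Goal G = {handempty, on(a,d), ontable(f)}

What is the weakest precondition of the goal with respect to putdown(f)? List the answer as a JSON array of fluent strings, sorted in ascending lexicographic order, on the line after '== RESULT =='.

Regress:
  G ∩ del = {}  (empty — regression defined)
  G \ add = {handempty, on(a,d), ontable(f)} \ {clear(f), handempty, ontable(f)} = {on(a,d)}
  ∪ pre   = {on(a,d)} ∪ {holding(f)}
          = {holding(f), on(a,d)}

== RESULT ==
["holding(f)", "on(a,d)"]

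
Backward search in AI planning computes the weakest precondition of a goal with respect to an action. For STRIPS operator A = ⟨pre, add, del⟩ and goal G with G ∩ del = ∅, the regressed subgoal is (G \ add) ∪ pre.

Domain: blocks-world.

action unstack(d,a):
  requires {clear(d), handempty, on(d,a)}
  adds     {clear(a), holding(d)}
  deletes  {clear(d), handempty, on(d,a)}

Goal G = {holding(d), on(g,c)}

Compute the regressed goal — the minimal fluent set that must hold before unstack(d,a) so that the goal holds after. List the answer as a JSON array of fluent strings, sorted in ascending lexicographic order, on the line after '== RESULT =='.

Regress:
  G ∩ del = {}  (empty — regression defined)
  G \ add = {holding(d), on(g,c)} \ {clear(a), holding(d)} = {on(g,c)}
  ∪ pre   = {on(g,c)} ∪ {clear(d), handempty, on(d,a)}
          = {clear(d), handempty, on(d,a), on(g,c)}

== RESULT ==
["clear(d)", "handempty", "on(d,a)", "on(g,c)"]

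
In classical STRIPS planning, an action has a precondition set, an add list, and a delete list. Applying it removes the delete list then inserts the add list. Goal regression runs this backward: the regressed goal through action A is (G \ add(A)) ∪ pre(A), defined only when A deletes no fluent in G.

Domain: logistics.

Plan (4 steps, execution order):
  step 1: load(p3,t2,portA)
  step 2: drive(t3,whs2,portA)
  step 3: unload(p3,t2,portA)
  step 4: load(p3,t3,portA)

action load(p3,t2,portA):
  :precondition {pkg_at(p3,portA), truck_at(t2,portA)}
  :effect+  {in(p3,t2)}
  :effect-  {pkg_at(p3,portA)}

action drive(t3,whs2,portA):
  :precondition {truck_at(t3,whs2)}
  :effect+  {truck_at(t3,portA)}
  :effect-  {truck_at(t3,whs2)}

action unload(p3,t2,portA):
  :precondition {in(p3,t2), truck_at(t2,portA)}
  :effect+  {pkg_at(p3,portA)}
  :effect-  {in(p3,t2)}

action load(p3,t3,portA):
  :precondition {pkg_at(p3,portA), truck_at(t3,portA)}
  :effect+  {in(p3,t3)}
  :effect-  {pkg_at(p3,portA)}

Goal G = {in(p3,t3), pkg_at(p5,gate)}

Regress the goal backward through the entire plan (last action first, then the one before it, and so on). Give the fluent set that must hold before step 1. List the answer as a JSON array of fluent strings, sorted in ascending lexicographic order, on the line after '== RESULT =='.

Work backward from the goal:
  through step 4 (load(p3,t3,portA)): drop {in(p3,t3)}, keep {pkg_at(p5,gate)}, require {pkg_at(p3,portA), truck_at(t3,portA)}
    → {pkg_at(p3,portA), pkg_at(p5,gate), truck_at(t3,portA)}
  through step 3 (unload(p3,t2,portA)): drop {pkg_at(p3,portA)}, keep {pkg_at(p5,gate), truck_at(t3,portA)}, require {in(p3,t2), truck_at(t2,portA)}
    → {in(p3,t2), pkg_at(p5,gate), truck_at(t2,portA), truck_at(t3,portA)}
  through step 2 (drive(t3,whs2,portA)): drop {truck_at(t3,portA)}, keep {in(p3,t2), pkg_at(p5,gate), truck_at(t2,portA)}, require {truck_at(t3,whs2)}
    → {in(p3,t2), pkg_at(p5,gate), truck_at(t2,portA), truck_at(t3,whs2)}
  through step 1 (load(p3,t2,portA)): drop {in(p3,t2)}, keep {pkg_at(p5,gate), truck_at(t2,portA), truck_at(t3,whs2)}, require {pkg_at(p3,portA), truck_at(t2,portA)}
    → {pkg_at(p3,portA), pkg_at(p5,gate), truck_at(t2,portA), truck_at(t3,whs2)}

== RESULT ==
["pkg_at(p3,portA)", "pkg_at(p5,gate)", "truck_at(t2,portA)", "truck_at(t3,whs2)"]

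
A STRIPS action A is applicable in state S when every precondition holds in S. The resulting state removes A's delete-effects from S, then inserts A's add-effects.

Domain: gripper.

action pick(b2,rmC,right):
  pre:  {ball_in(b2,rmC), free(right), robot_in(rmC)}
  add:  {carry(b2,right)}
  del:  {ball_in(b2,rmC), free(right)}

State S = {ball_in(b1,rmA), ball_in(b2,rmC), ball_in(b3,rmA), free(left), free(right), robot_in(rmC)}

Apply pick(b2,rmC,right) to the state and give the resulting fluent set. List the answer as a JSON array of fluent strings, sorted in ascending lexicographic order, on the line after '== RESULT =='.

Compute (S \ del) ∪ add:
  pre ⊆ S: {ball_in(b2,rmC), free(right), robot_in(rmC)} ⊆ S  — applicable
  S \ del = {ball_in(b1,rmA), ball_in(b3,rmA), free(left), robot_in(rmC)}
  ∪ add   = {ball_in(b1,rmA), ball_in(b3,rmA), carry(b2,right), free(left), robot_in(rmC)}

== RESULT ==
["ball_in(b1,rmA)", "ball_in(b3,rmA)", "carry(b2,right)", "free(left)", "robot_in(rmC)"]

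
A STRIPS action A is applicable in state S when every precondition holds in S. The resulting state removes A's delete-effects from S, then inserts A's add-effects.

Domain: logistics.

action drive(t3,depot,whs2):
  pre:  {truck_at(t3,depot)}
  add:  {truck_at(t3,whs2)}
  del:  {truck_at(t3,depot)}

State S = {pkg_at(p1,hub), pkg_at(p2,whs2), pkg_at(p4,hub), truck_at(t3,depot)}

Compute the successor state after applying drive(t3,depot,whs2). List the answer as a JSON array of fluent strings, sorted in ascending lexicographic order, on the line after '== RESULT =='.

Compute (S \ del) ∪ add:
  pre ⊆ S: {truck_at(t3,depot)} ⊆ S  — applicable
  S \ del = {pkg_at(p1,hub), pkg_at(p2,whs2), pkg_at(p4,hub)}
  ∪ add   = {pkg_at(p1,hub), pkg_at(p2,whs2), pkg_at(p4,hub), truck_at(t3,whs2)}

== RESULT ==
["pkg_at(p1,hub)", "pkg_at(p2,whs2)", "pkg_at(p4,hub)", "truck_at(t3,whs2)"]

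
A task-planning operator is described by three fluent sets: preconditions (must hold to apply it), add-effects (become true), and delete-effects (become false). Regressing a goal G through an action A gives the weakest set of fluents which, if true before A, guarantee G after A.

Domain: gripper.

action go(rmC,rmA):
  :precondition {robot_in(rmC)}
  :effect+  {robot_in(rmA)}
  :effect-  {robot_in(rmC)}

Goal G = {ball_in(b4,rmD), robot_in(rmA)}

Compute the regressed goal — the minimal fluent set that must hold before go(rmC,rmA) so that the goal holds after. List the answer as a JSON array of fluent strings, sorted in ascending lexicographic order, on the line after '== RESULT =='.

Compute (G \ add) ∪ pre:
  G ∩ del = {}  (empty — regression defined)
  G \ add = {ball_in(b4,rmD), robot_in(rmA)} \ {robot_in(rmA)} = {ball_in(b4,rmD)}
  ∪ pre   = {ball_in(b4,rmD)} ∪ {robot_in(rmC)}
          = {ball_in(b4,rmD), robot_in(rmC)}

== RESULT ==
["ball_in(b4,rmD)", "robot_in(rmC)"]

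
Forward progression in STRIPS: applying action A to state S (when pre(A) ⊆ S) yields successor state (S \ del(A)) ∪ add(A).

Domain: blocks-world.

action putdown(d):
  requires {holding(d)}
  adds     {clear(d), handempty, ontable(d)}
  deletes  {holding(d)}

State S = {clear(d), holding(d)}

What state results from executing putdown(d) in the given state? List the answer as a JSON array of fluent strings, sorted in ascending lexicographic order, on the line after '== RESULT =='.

Compute (S \ del) ∪ add:
  pre ⊆ S: {holding(d)} ⊆ S  — applicable
  S \ del = {clear(d)}
  ∪ add   = {clear(d), handempty, ontable(d)}

== RESULT ==
["clear(d)", "handempty", "ontable(d)"]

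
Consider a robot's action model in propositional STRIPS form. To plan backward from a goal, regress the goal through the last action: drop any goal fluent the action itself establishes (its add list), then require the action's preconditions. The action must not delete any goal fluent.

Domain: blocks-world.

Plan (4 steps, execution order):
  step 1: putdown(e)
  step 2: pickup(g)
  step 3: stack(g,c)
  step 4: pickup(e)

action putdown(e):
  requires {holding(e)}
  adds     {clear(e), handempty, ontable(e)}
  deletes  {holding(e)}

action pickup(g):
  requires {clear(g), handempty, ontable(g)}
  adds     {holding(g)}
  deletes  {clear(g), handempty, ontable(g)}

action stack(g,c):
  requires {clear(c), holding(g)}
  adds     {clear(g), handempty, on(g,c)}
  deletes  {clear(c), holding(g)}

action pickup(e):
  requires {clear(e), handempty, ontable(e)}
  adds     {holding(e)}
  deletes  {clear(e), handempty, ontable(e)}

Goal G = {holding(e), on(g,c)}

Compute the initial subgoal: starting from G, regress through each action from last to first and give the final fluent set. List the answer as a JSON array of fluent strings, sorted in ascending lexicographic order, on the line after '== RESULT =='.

Regress step by step:
  through step 4 (pickup(e)): drop {holding(e)}, keep {on(g,c)}, require {clear(e), handempty, ontable(e)}
    → {clear(e), handempty, on(g,c), ontable(e)}
  through step 3 (stack(g,c)): drop {handempty, on(g,c)}, keep {clear(e), ontable(e)}, require {clear(c), holding(g)}
    → {clear(c), clear(e), holding(g), ontable(e)}
  through step 2 (pickup(g)): drop {holding(g)}, keep {clear(c), clear(e), ontable(e)}, require {clear(g), handempty, ontable(g)}
    → {clear(c), clear(e), clear(g), handempty, ontable(e), ontable(g)}
  through step 1 (putdown(e)): drop {clear(e), handempty, ontable(e)}, keep {clear(c), clear(g), ontable(g)}, require {holding(e)}
    → {clear(c), clear(g), holding(e), ontable(g)}

== RESULT ==
["clear(c)", "clear(g)", "holding(e)", "ontable(g)"]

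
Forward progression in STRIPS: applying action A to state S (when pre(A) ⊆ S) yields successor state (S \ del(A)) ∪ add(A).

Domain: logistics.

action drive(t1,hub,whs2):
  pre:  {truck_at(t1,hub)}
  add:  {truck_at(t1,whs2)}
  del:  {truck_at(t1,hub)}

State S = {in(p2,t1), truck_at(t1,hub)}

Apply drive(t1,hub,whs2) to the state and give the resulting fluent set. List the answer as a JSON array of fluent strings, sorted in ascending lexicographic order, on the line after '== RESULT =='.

Compute (S \ del) ∪ add:
  pre ⊆ S: {truck_at(t1,hub)} ⊆ S  — applicable
  S \ del = {in(p2,t1)}
  ∪ add   = {in(p2,t1), truck_at(t1,whs2)}

== RESULT ==
["in(p2,t1)", "truck_at(t1,whs2)"]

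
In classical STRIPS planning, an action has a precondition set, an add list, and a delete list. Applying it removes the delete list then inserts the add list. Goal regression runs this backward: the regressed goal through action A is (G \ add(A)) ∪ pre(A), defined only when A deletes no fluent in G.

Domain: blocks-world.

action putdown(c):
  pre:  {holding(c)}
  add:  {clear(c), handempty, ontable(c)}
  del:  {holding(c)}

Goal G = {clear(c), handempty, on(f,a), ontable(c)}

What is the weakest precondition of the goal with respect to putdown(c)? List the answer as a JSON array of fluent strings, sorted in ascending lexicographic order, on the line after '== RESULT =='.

Compute (G \ add) ∪ pre:
  G ∩ del = {}  (empty — regression defined)
  G \ add = {clear(c), handempty, on(f,a), ontable(c)} \ {clear(c), handempty, ontable(c)} = {on(f,a)}
  ∪ pre   = {on(f,a)} ∪ {holding(c)}
          = {holding(c), on(f,a)}

== RESULT ==
["holding(c)", "on(f,a)"]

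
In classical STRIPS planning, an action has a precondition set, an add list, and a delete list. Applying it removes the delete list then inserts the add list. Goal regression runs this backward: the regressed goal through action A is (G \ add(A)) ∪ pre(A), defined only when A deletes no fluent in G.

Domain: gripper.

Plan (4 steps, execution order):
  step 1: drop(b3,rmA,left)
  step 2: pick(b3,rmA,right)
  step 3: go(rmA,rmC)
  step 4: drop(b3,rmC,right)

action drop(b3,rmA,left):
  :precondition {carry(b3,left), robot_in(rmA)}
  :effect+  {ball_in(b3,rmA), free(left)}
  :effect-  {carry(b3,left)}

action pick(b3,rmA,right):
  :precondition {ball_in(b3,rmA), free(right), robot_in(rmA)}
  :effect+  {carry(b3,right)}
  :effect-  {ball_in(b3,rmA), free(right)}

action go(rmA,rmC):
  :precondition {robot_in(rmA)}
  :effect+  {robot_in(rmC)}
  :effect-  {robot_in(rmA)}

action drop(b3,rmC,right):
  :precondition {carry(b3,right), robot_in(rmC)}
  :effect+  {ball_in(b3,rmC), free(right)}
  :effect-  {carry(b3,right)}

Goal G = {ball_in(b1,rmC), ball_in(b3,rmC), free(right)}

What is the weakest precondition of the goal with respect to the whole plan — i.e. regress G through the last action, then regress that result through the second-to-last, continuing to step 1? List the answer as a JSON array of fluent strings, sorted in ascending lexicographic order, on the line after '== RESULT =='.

Regress step by step:
  through step 4 (drop(b3,rmC,right)): drop {ball_in(b3,rmC), free(right)}, keep {ball_in(b1,rmC)}, require {carry(b3,right), robot_in(rmC)}
    → {ball_in(b1,rmC), carry(b3,right), robot_in(rmC)}
  through step 3 (go(rmA,rmC)): drop {robot_in(rmC)}, keep {ball_in(b1,rmC), carry(b3,right)}, require {robot_in(rmA)}
    → {ball_in(b1,rmC), carry(b3,right), robot_in(rmA)}
  through step 2 (pick(b3,rmA,right)): drop {carry(b3,right)}, keep {ball_in(b1,rmC), robot_in(rmA)}, require {ball_in(b3,rmA), free(right), robot_in(rmA)}
    → {ball_in(b1,rmC), ball_in(b3,rmA), free(right), robot_in(rmA)}
  through step 1 (drop(b3,rmA,left)): drop {ball_in(b3,rmA)}, keep {ball_in(b1,rmC), free(right), robot_in(rmA)}, require {carry(b3,left), robot_in(rmA)}
    → {ball_in(b1,rmC), carry(b3,left), free(right), robot_in(rmA)}

== RESULT ==
["ball_in(b1,rmC)", "carry(b3,left)", "free(right)", "robot_in(rmA)"]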